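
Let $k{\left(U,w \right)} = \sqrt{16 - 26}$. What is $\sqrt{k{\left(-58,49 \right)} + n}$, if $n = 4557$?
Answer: $\sqrt{4557 + i \sqrt{10}} \approx 67.506 + 0.0234 i$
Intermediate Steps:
$k{\left(U,w \right)} = i \sqrt{10}$ ($k{\left(U,w \right)} = \sqrt{-10} = i \sqrt{10}$)
$\sqrt{k{\left(-58,49 \right)} + n} = \sqrt{i \sqrt{10} + 4557} = \sqrt{4557 + i \sqrt{10}}$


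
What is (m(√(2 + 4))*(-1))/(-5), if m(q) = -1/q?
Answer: -√6/30 ≈ -0.081650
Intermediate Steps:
(m(√(2 + 4))*(-1))/(-5) = (-1/(√(2 + 4))*(-1))/(-5) = (-1/(√6)*(-1))*(-⅕) = (-√6/6*(-1))*(-⅕) = (√6/6)*(-⅕) = -√6/30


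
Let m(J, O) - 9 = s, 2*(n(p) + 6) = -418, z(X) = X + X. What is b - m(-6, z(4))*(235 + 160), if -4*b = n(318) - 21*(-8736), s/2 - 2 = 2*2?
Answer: -216421/4 ≈ -54105.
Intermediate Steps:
z(X) = 2*X
n(p) = -215 (n(p) = -6 + (½)*(-418) = -6 - 209 = -215)
s = 12 (s = 4 + 2*(2*2) = 4 + 2*4 = 4 + 8 = 12)
m(J, O) = 21 (m(J, O) = 9 + 12 = 21)
b = -183241/4 (b = -(-215 - 21*(-8736))/4 = -(-215 + 183456)/4 = -¼*183241 = -183241/4 ≈ -45810.)
b - m(-6, z(4))*(235 + 160) = -183241/4 - 21*(235 + 160) = -183241/4 - 21*395 = -183241/4 - 1*8295 = -183241/4 - 8295 = -216421/4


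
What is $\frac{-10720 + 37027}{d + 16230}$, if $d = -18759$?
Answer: $- \frac{2923}{281} \approx -10.402$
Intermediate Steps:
$\frac{-10720 + 37027}{d + 16230} = \frac{-10720 + 37027}{-18759 + 16230} = \frac{26307}{-2529} = 26307 \left(- \frac{1}{2529}\right) = - \frac{2923}{281}$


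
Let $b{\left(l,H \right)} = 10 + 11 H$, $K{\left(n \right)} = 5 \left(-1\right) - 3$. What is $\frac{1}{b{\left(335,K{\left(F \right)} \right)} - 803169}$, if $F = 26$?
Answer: $- \frac{1}{803247} \approx -1.2449 \cdot 10^{-6}$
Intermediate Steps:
$K{\left(n \right)} = -8$ ($K{\left(n \right)} = -5 - 3 = -8$)
$\frac{1}{b{\left(335,K{\left(F \right)} \right)} - 803169} = \frac{1}{\left(10 + 11 \left(-8\right)\right) - 803169} = \frac{1}{\left(10 - 88\right) - 803169} = \frac{1}{-78 - 803169} = \frac{1}{-803247} = - \frac{1}{803247}$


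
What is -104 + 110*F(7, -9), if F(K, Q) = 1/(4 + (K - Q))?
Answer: -197/2 ≈ -98.500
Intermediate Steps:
F(K, Q) = 1/(4 + K - Q)
-104 + 110*F(7, -9) = -104 + 110/(4 + 7 - 1*(-9)) = -104 + 110/(4 + 7 + 9) = -104 + 110/20 = -104 + 110*(1/20) = -104 + 11/2 = -197/2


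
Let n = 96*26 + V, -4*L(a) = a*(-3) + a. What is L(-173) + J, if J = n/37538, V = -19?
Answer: -1622280/18769 ≈ -86.434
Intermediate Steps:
L(a) = a/2 (L(a) = -(a*(-3) + a)/4 = -(-3*a + a)/4 = -(-1)*a/2 = a/2)
n = 2477 (n = 96*26 - 19 = 2496 - 19 = 2477)
J = 2477/37538 ≈ 0.065987
L(-173) + J = (½)*(-173) + 2477/37538 = -173/2 + 2477/37538 = -1622280/18769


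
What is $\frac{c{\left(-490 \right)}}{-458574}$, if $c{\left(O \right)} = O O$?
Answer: $- \frac{120050}{229287} \approx -0.52358$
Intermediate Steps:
$c{\left(O \right)} = O^{2}$
$\frac{c{\left(-490 \right)}}{-458574} = \frac{\left(-490\right)^{2}}{-458574} = 240100 \left(- \frac{1}{458574}\right) = - \frac{120050}{229287}$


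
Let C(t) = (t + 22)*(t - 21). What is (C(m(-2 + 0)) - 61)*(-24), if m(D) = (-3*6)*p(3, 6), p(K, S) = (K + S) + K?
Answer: -1102008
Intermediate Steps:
p(K, S) = S + 2*K
m(D) = -216 (m(D) = (-3*6)*(6 + 2*3) = -18*(6 + 6) = -18*12 = -216)
C(t) = (-21 + t)*(22 + t) (C(t) = (22 + t)*(-21 + t) = (-21 + t)*(22 + t))
(C(m(-2 + 0)) - 61)*(-24) = ((-462 - 216 + (-216)²) - 61)*(-24) = ((-462 - 216 + 46656) - 61)*(-24) = (45978 - 61)*(-24) = 45917*(-24) = -1102008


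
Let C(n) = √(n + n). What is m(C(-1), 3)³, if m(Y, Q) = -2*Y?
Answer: 16*I*√2 ≈ 22.627*I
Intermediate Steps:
C(n) = √2*√n (C(n) = √(2*n) = √2*√n)
m(C(-1), 3)³ = (-2*√2*√(-1))³ = (-2*√2*I)³ = (-2*I*√2)³ = 16*I*√2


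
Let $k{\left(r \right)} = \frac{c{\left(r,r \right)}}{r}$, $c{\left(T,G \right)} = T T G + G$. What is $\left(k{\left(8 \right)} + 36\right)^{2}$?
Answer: $10201$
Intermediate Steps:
$c{\left(T,G \right)} = G + G T^{2}$ ($c{\left(T,G \right)} = T^{2} G + G = G T^{2} + G = G + G T^{2}$)
$k{\left(r \right)} = 1 + r^{2}$ ($k{\left(r \right)} = \frac{r \left(1 + r^{2}\right)}{r} = 1 + r^{2}$)
$\left(k{\left(8 \right)} + 36\right)^{2} = \left(\left(1 + 8^{2}\right) + 36\right)^{2} = \left(\left(1 + 64\right) + 36\right)^{2} = \left(65 + 36\right)^{2} = 101^{2} = 10201$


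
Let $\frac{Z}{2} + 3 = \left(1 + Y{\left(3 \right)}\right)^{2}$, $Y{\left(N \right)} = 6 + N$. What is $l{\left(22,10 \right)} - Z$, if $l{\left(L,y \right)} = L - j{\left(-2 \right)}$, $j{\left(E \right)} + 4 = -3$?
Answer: $-165$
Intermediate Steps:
$j{\left(E \right)} = -7$ ($j{\left(E \right)} = -4 - 3 = -7$)
$Z = 194$ ($Z = -6 + 2 \left(1 + \left(6 + 3\right)\right)^{2} = -6 + 2 \left(1 + 9\right)^{2} = -6 + 2 \cdot 10^{2} = -6 + 2 \cdot 100 = -6 + 200 = 194$)
$l{\left(L,y \right)} = 7 + L$ ($l{\left(L,y \right)} = L - -7 = L + 7 = 7 + L$)
$l{\left(22,10 \right)} - Z = \left(7 + 22\right) - 194 = 29 - 194 = -165$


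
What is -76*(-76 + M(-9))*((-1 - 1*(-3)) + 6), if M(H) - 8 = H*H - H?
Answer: -13376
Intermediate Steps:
M(H) = 8 + H² - H (M(H) = 8 + (H*H - H) = 8 + (H² - H) = 8 + H² - H)
-76*(-76 + M(-9))*((-1 - 1*(-3)) + 6) = -76*(-76 + (8 + (-9)² - 1*(-9)))*((-1 - 1*(-3)) + 6) = -76*(-76 + (8 + 81 + 9))*((-1 + 3) + 6) = -76*(-76 + 98)*(2 + 6) = -1672*8 = -76*176 = -13376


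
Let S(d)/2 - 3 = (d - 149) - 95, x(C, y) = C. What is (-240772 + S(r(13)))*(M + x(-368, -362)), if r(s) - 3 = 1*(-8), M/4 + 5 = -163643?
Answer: 158018269440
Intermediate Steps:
M = -654592 (M = -20 + 4*(-163643) = -20 - 654572 = -654592)
r(s) = -5 (r(s) = 3 + 1*(-8) = 3 - 8 = -5)
S(d) = -482 + 2*d (S(d) = 6 + 2*((d - 149) - 95) = 6 + 2*((-149 + d) - 95) = 6 + 2*(-244 + d) = 6 + (-488 + 2*d) = -482 + 2*d)
(-240772 + S(r(13)))*(M + x(-368, -362)) = (-240772 + (-482 + 2*(-5)))*(-654592 - 368) = (-240772 + (-482 - 10))*(-654960) = (-240772 - 492)*(-654960) = -241264*(-654960) = 158018269440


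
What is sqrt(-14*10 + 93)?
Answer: I*sqrt(47) ≈ 6.8557*I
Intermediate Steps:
sqrt(-14*10 + 93) = sqrt(-140 + 93) = sqrt(-47) = I*sqrt(47)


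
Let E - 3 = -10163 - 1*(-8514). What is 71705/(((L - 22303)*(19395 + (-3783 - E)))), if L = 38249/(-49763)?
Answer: -3568255915/19154696275004 ≈ -0.00018629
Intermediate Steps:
E = -1646 (E = 3 + (-10163 - 1*(-8514)) = 3 + (-10163 + 8514) = 3 - 1649 = -1646)
L = -38249/49763 (L = 38249*(-1/49763) = -38249/49763 ≈ -0.76862)
71705/(((L - 22303)*(19395 + (-3783 - E)))) = 71705/(((-38249/49763 - 22303)*(19395 + (-3783 - 1*(-1646))))) = 71705/((-1109902438*(19395 + (-3783 + 1646))/49763)) = 71705/((-1109902438*(19395 - 2137)/49763)) = 71705/((-1109902438/49763*17258)) = 71705/(-19154696275004/49763) = 71705*(-49763/19154696275004) = -3568255915/19154696275004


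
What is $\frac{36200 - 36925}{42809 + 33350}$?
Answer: $- \frac{725}{76159} \approx -0.0095196$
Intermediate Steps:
$\frac{36200 - 36925}{42809 + 33350} = - \frac{725}{76159}$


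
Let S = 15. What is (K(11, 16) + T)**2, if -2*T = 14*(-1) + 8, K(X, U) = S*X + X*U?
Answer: 118336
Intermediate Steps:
K(X, U) = 15*X + U*X (K(X, U) = 15*X + X*U = 15*X + U*X)
T = 3 (T = -(14*(-1) + 8)/2 = -(-14 + 8)/2 = -1/2*(-6) = 3)
(K(11, 16) + T)**2 = (11*(15 + 16) + 3)**2 = (11*31 + 3)**2 = (341 + 3)**2 = 344**2 = 118336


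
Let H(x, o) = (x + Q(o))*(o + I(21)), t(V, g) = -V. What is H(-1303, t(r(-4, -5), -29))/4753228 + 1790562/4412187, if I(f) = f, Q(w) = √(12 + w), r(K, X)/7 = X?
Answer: 682416747760/1747677565803 + 14*√47/1188307 ≈ 0.39055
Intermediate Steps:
r(K, X) = 7*X
H(x, o) = (21 + o)*(x + √(12 + o)) (H(x, o) = (x + √(12 + o))*(o + 21) = (x + √(12 + o))*(21 + o) = (21 + o)*(x + √(12 + o)))
H(-1303, t(r(-4, -5), -29))/4753228 + 1790562/4412187 = (21*(-1303) + 21*√(12 - 7*(-5)) - 7*(-5)*(-1303) + (-7*(-5))*√(12 - 7*(-5)))/4753228 + 1790562/4412187 = (-27363 + 21*√(12 - 1*(-35)) - 1*(-35)*(-1303) + (-1*(-35))*√(12 - 1*(-35)))*(1/4753228) + 1790562*(1/4412187) = (-27363 + 21*√(12 + 35) + 35*(-1303) + 35*√(12 + 35))*(1/4753228) + 596854/1470729 = (-27363 + 21*√47 - 45605 + 35*√47)*(1/4753228) + 596854/1470729 = (-72968 + 56*√47)*(1/4753228) + 596854/1470729 = (-18242/1188307 + 14*√47/1188307) + 596854/1470729 = 682416747760/1747677565803 + 14*√47/1188307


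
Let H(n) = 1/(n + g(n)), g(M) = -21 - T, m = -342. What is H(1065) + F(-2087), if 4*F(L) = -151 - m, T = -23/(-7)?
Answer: 1391463/29140 ≈ 47.751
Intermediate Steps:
T = 23/7 (T = -23*(-⅐) = 23/7 ≈ 3.2857)
g(M) = -170/7 (g(M) = -21 - 1*23/7 = -21 - 23/7 = -170/7)
H(n) = 1/(-170/7 + n) (H(n) = 1/(n - 170/7) = 1/(-170/7 + n))
F(L) = 191/4 (F(L) = (-151 - 1*(-342))/4 = (-151 + 342)/4 = (¼)*191 = 191/4)
H(1065) + F(-2087) = 7/(-170 + 7*1065) + 191/4 = 7/(-170 + 7455) + 191/4 = 7/7285 + 191/4 = 1391463/29140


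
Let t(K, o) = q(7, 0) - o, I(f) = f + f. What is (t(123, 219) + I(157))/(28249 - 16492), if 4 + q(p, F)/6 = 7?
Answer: 113/11757 ≈ 0.0096113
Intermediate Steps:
q(p, F) = 18 (q(p, F) = -24 + 6*7 = -24 + 42 = 18)
I(f) = 2*f
t(K, o) = 18 - o
(t(123, 219) + I(157))/(28249 - 16492) = ((18 - 1*219) + 2*157)/(28249 - 16492) = ((18 - 219) + 314)/11757 = (-201 + 314)*(1/11757) = 113*(1/11757) = 113/11757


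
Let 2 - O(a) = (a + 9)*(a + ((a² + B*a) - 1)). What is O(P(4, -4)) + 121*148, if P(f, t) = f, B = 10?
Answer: 17143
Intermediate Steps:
O(a) = 2 - (9 + a)*(-1 + a² + 11*a) (O(a) = 2 - (a + 9)*(a + ((a² + 10*a) - 1)) = 2 - (9 + a)*(a + (-1 + a² + 10*a)) = 2 - (9 + a)*(-1 + a² + 11*a))
O(P(4, -4)) + 121*148 = (11 - 1*4³ - 98*4 - 20*4²) + 121*148 = (11 - 1*64 - 392 - 20*16) + 17908 = (11 - 64 - 392 - 320) + 17908 = -765 + 17908 = 17143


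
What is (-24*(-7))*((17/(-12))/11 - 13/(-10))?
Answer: 10822/55 ≈ 196.76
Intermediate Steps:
(-24*(-7))*((17/(-12))/11 - 13/(-10)) = 168*((17*(-1/12))*(1/11) - 13*(-⅒)) = 168*(-17/12*1/11 + 13/10) = 168*(-17/132 + 13/10) = 168*(773/660) = 10822/55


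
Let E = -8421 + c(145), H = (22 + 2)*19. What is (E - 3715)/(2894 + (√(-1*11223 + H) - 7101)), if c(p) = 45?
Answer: 50866837/17709616 + 12091*I*√10767/17709616 ≈ 2.8723 + 0.070844*I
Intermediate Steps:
H = 456 (H = 24*19 = 456)
E = -8376 (E = -8421 + 45 = -8376)
(E - 3715)/(2894 + (√(-1*11223 + H) - 7101)) = (-8376 - 3715)/(2894 + (√(-1*11223 + 456) - 7101)) = -12091/(2894 + (√(-11223 + 456) - 7101)) = -12091/(2894 + (√(-10767) - 7101)) = -12091/(2894 + (I*√10767 - 7101)) = -12091/(2894 + (-7101 + I*√10767)) = -12091/(-4207 + I*√10767)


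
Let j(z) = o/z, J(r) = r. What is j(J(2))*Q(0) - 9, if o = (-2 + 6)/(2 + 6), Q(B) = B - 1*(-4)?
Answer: -8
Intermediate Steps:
Q(B) = 4 + B (Q(B) = B + 4 = 4 + B)
o = 1/2 (o = 4/8 = 4*(1/8) = 1/2 ≈ 0.50000)
j(z) = 1/(2*z)
j(J(2))*Q(0) - 9 = ((1/2)/2)*(4 + 0) - 9 = ((1/2)*(1/2))*4 - 9 = (1/4)*4 - 9 = 1 - 9 = -8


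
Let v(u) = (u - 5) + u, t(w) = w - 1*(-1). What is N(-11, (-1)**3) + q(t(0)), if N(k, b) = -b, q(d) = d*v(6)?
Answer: 8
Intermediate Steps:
t(w) = 1 + w (t(w) = w + 1 = 1 + w)
v(u) = -5 + 2*u (v(u) = (-5 + u) + u = -5 + 2*u)
q(d) = 7*d (q(d) = d*(-5 + 2*6) = d*(-5 + 12) = d*7 = 7*d)
N(-11, (-1)**3) + q(t(0)) = -1*(-1)**3 + 7*(1 + 0) = -1*(-1) + 7*1 = 1 + 7 = 8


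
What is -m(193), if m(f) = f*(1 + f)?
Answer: -37442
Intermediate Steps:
-m(193) = -193*(1 + 193) = -193*194 = -1*37442 = -37442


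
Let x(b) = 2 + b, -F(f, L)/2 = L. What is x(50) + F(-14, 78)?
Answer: -104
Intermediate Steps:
F(f, L) = -2*L
x(50) + F(-14, 78) = (2 + 50) - 2*78 = 52 - 156 = -104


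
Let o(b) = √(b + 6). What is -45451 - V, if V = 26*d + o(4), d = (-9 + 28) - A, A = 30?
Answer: -45165 - √10 ≈ -45168.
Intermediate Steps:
o(b) = √(6 + b)
d = -11 (d = (-9 + 28) - 1*30 = 19 - 30 = -11)
V = -286 + √10 (V = 26*(-11) + √(6 + 4) = -286 + √10 ≈ -282.84)
-45451 - V = -45451 - (-286 + √10) = -45451 + (286 - √10) = -45165 - √10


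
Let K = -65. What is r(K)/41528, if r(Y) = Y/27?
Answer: -65/1121256 ≈ -5.7971e-5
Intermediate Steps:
r(Y) = Y/27 (r(Y) = Y*(1/27) = Y/27)
r(K)/41528 = ((1/27)*(-65))/41528 = -65/27*1/41528 = -65/1121256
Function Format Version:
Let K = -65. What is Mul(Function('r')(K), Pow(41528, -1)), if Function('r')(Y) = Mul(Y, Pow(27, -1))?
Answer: Rational(-65, 1121256) ≈ -5.7971e-5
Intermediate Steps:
Function('r')(Y) = Mul(Rational(1, 27), Y) (Function('r')(Y) = Mul(Y, Rational(1, 27)) = Mul(Rational(1, 27), Y))
Mul(Function('r')(K), Pow(41528, -1)) = Mul(Mul(Rational(1, 27), -65), Pow(41528, -1)) = Mul(Rational(-65, 27), Rational(1, 41528)) = Rational(-65, 1121256)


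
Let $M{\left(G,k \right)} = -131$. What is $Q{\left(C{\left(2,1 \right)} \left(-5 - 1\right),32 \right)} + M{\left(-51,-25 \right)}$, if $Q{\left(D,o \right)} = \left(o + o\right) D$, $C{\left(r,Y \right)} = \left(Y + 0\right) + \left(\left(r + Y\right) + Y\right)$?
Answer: $-2051$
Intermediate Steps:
$C{\left(r,Y \right)} = r + 3 Y$ ($C{\left(r,Y \right)} = Y + \left(\left(Y + r\right) + Y\right) = Y + \left(r + 2 Y\right) = r + 3 Y$)
$Q{\left(D,o \right)} = 2 D o$ ($Q{\left(D,o \right)} = 2 o D = 2 D o$)
$Q{\left(C{\left(2,1 \right)} \left(-5 - 1\right),32 \right)} + M{\left(-51,-25 \right)} = 2 \left(2 + 3 \cdot 1\right) \left(-5 - 1\right) 32 - 131 = 2 \left(2 + 3\right) \left(-6\right) 32 - 131 = 2 \cdot 5 \left(-6\right) 32 - 131 = 2 \left(-30\right) 32 - 131 = -1920 - 131 = -2051$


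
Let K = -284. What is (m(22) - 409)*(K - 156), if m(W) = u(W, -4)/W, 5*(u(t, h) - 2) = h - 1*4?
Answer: 179952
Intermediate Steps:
u(t, h) = 6/5 + h/5 (u(t, h) = 2 + (h - 1*4)/5 = 2 + (h - 4)/5 = 2 + (-4 + h)/5 = 2 + (-⅘ + h/5) = 6/5 + h/5)
m(W) = 2/(5*W) (m(W) = (6/5 + (⅕)*(-4))/W = (6/5 - ⅘)/W = 2/(5*W))
(m(22) - 409)*(K - 156) = ((⅖)/22 - 409)*(-284 - 156) = ((⅖)*(1/22) - 409)*(-440) = (1/55 - 409)*(-440) = -22494/55*(-440) = 179952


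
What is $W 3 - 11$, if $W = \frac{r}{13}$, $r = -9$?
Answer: $- \frac{170}{13} \approx -13.077$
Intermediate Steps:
$W = - \frac{9}{13} \approx -0.69231$
$W 3 - 11 = \left(- \frac{9}{13}\right) 3 - 11 = - \frac{27}{13} - 11 = - \frac{170}{13}$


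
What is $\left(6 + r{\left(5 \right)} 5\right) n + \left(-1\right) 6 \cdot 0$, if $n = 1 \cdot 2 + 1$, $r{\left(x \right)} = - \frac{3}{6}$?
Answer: $\frac{21}{2} \approx 10.5$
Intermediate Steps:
$r{\left(x \right)} = - \frac{1}{2}$ ($r{\left(x \right)} = \left(-3\right) \frac{1}{6} = - \frac{1}{2}$)
$n = 3$ ($n = 2 + 1 = 3$)
$\left(6 + r{\left(5 \right)} 5\right) n + \left(-1\right) 6 \cdot 0 = \left(6 - \frac{5}{2}\right) 3 + \left(-1\right) 6 \cdot 0 = \left(6 - \frac{5}{2}\right) 3 - 0 = \frac{7}{2} \cdot 3 + 0 = \frac{21}{2} + 0 = \frac{21}{2}$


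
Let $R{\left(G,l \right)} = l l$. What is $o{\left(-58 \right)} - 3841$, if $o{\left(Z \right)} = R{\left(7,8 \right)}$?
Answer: $-3777$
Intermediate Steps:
$R{\left(G,l \right)} = l^{2}$
$o{\left(Z \right)} = 64$ ($o{\left(Z \right)} = 8^{2} = 64$)
$o{\left(-58 \right)} - 3841 = 64 - 3841 = -3777$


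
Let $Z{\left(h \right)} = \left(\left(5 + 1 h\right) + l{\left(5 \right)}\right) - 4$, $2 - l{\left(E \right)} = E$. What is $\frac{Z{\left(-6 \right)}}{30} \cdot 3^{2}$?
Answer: $- \frac{12}{5} \approx -2.4$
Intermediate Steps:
$l{\left(E \right)} = 2 - E$
$Z{\left(h \right)} = -2 + h$ ($Z{\left(h \right)} = \left(\left(5 + 1 h\right) + \left(2 - 5\right)\right) - 4 = \left(\left(5 + h\right) + \left(2 - 5\right)\right) - 4 = \left(\left(5 + h\right) - 3\right) - 4 = \left(2 + h\right) - 4 = -2 + h$)
$\frac{Z{\left(-6 \right)}}{30} \cdot 3^{2} = \frac{-2 - 6}{30} \cdot 3^{2} = \left(-8\right) \frac{1}{30} \cdot 9 = \left(- \frac{4}{15}\right) 9 = - \frac{12}{5}$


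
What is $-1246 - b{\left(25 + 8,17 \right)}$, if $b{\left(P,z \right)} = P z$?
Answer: $-1807$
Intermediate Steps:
$-1246 - b{\left(25 + 8,17 \right)} = -1246 - \left(25 + 8\right) 17 = -1246 - 33 \cdot 17 = -1246 - 561 = -1807$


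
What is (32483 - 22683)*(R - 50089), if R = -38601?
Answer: -869162000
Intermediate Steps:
(32483 - 22683)*(R - 50089) = (32483 - 22683)*(-38601 - 50089) = 9800*(-88690) = -869162000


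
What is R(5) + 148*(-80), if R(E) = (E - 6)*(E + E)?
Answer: -11850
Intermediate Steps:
R(E) = 2*E*(-6 + E) (R(E) = (-6 + E)*(2*E) = 2*E*(-6 + E))
R(5) + 148*(-80) = 2*5*(-6 + 5) + 148*(-80) = 2*5*(-1) - 11840 = -10 - 11840 = -11850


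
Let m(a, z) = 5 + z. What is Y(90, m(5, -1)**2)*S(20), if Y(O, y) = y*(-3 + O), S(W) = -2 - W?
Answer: -30624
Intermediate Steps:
Y(90, m(5, -1)**2)*S(20) = ((5 - 1)**2*(-3 + 90))*(-2 - 1*20) = (4**2*87)*(-2 - 20) = (16*87)*(-22) = 1392*(-22) = -30624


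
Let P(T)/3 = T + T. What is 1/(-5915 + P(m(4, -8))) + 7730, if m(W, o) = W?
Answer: 45537429/5891 ≈ 7730.0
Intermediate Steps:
P(T) = 6*T (P(T) = 3*(T + T) = 3*(2*T) = 6*T)
1/(-5915 + P(m(4, -8))) + 7730 = 1/(-5915 + 6*4) + 7730 = 1/(-5915 + 24) + 7730 = 1/(-5891) + 7730 = -1/5891 + 7730 = 45537429/5891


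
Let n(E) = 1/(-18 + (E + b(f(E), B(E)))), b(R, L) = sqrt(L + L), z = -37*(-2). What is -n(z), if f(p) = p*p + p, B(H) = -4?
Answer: I/(2*(sqrt(2) - 28*I)) ≈ -0.017812 + 0.00089963*I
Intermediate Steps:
z = 74
f(p) = p + p**2 (f(p) = p**2 + p = p + p**2)
b(R, L) = sqrt(2)*sqrt(L) (b(R, L) = sqrt(2*L) = sqrt(2)*sqrt(L))
n(E) = 1/(-18 + E + 2*I*sqrt(2)) (n(E) = 1/(-18 + (E + sqrt(2)*sqrt(-4))) = 1/(-18 + (E + sqrt(2)*(2*I))) = 1/(-18 + (E + 2*I*sqrt(2))) = 1/(-18 + E + 2*I*sqrt(2)))
-n(z) = -1/(-18 + 74 + 2*I*sqrt(2)) = -1/(56 + 2*I*sqrt(2))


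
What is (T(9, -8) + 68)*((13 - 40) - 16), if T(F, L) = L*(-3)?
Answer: -3956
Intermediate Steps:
T(F, L) = -3*L
(T(9, -8) + 68)*((13 - 40) - 16) = (-3*(-8) + 68)*((13 - 40) - 16) = (24 + 68)*(-27 - 16) = 92*(-43) = -3956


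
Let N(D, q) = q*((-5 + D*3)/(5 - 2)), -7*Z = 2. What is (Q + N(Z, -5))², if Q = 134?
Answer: 9114361/441 ≈ 20668.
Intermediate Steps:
Z = -2/7 (Z = -⅐*2 = -2/7 ≈ -0.28571)
N(D, q) = q*(-5/3 + D) (N(D, q) = q*((-5 + 3*D)/3) = q*((-5 + 3*D)*(⅓)) = q*(-5/3 + D))
(Q + N(Z, -5))² = (134 + (⅓)*(-5)*(-5 + 3*(-2/7)))² = (134 + (⅓)*(-5)*(-5 - 6/7))² = (134 + (⅓)*(-5)*(-41/7))² = (134 + 205/21)² = (3019/21)² = 9114361/441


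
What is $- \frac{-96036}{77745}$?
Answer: $\frac{32012}{25915} \approx 1.2353$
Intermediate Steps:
$- \frac{-96036}{77745} = \left(-1\right) \left(- \frac{32012}{25915}\right) = \frac{32012}{25915}$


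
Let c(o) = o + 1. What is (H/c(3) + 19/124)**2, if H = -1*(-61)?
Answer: 912025/3844 ≈ 237.26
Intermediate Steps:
H = 61
c(o) = 1 + o
(H/c(3) + 19/124)**2 = (61/(1 + 3) + 19/124)**2 = (61/4 + 19*(1/124))**2 = (61*(1/4) + 19/124)**2 = (61/4 + 19/124)**2 = (955/62)**2 = 912025/3844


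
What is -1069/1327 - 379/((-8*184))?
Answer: -1070635/1953344 ≈ -0.54810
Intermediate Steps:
-1069/1327 - 379/((-8*184)) = -1069*1/1327 - 379/(-1472) = -1069/1327 - 379*(-1/1472) = -1069/1327 + 379/1472 = -1070635/1953344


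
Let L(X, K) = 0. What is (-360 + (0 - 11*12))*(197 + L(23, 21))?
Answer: -96924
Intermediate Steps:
(-360 + (0 - 11*12))*(197 + L(23, 21)) = (-360 + (0 - 11*12))*(197 + 0) = (-360 + (0 - 132))*197 = (-360 - 132)*197 = -492*197 = -96924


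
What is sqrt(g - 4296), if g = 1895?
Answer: 49*I ≈ 49.0*I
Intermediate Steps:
sqrt(g - 4296) = sqrt(1895 - 4296) = sqrt(-2401) = 49*I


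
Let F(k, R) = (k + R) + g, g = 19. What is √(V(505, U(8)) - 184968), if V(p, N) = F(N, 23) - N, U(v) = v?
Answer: 7*I*√3774 ≈ 430.03*I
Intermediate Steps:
F(k, R) = 19 + R + k (F(k, R) = (k + R) + 19 = (R + k) + 19 = 19 + R + k)
V(p, N) = 42 (V(p, N) = (19 + 23 + N) - N = (42 + N) - N = 42)
√(V(505, U(8)) - 184968) = √(42 - 184968) = √(-184926) = 7*I*√3774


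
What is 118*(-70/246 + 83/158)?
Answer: 276061/9717 ≈ 28.410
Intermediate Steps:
118*(-70/246 + 83/158) = 118*(-70*1/246 + 83*(1/158)) = 118*(-35/123 + 83/158) = 118*(4679/19434) = 276061/9717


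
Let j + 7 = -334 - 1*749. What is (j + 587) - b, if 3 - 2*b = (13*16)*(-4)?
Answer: -1841/2 ≈ -920.50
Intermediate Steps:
j = -1090 (j = -7 + (-334 - 1*749) = -7 + (-334 - 749) = -7 - 1083 = -1090)
b = 835/2 (b = 3/2 - 13*16*(-4)/2 = 3/2 - 104*(-4) = 3/2 - 1/2*(-832) = 3/2 + 416 = 835/2 ≈ 417.50)
(j + 587) - b = (-1090 + 587) - 1*835/2 = -503 - 835/2 = -1841/2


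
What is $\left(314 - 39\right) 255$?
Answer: $70125$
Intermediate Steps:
$\left(314 - 39\right) 255 = 275 \cdot 255 = 70125$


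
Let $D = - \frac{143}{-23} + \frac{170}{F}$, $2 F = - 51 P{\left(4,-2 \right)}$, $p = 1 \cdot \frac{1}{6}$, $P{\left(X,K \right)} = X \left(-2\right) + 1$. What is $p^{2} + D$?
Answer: $\frac{41717}{5796} \approx 7.1975$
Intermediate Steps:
$P{\left(X,K \right)} = 1 - 2 X$ ($P{\left(X,K \right)} = - 2 X + 1 = 1 - 2 X$)
$p = \frac{1}{6}$ ($p = 1 \cdot \frac{1}{6} = \frac{1}{6} \approx 0.16667$)
$F = \frac{357}{2}$ ($F = \frac{\left(-51\right) \left(1 - 8\right)}{2} = \frac{\left(-51\right) \left(-7\right)}{2} = \frac{1}{2} \cdot 357 = \frac{357}{2} \approx 178.5$)
$D = \frac{3463}{483}$ ($D = - \frac{143}{-23} + \frac{170}{\frac{357}{2}} = \left(-143\right) \left(- \frac{1}{23}\right) + 170 \cdot \frac{2}{357} = \frac{143}{23} + \frac{20}{21} = \frac{3463}{483} \approx 7.1698$)
$p^{2} + D = \left(\frac{1}{6}\right)^{2} + \frac{3463}{483} = \frac{1}{36} + \frac{3463}{483} = \frac{41717}{5796}$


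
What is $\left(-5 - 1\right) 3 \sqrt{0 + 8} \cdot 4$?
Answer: $- 144 \sqrt{2} \approx -203.65$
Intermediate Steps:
$\left(-5 - 1\right) 3 \sqrt{0 + 8} \cdot 4 = \left(-6\right) 3 \sqrt{8} \cdot 4 = - 18 \cdot 2 \sqrt{2} \cdot 4 = - 36 \sqrt{2} \cdot 4 = - 144 \sqrt{2}$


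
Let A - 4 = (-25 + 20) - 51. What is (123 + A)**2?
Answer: 5041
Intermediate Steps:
A = -52 (A = 4 + ((-25 + 20) - 51) = 4 + (-5 - 51) = 4 - 56 = -52)
(123 + A)**2 = (123 - 52)**2 = 71**2 = 5041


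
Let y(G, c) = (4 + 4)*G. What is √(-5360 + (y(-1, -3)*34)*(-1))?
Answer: 4*I*√318 ≈ 71.33*I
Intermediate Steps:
y(G, c) = 8*G
√(-5360 + (y(-1, -3)*34)*(-1)) = √(-5360 + ((8*(-1))*34)*(-1)) = √(-5360 - 8*34*(-1)) = √(-5360 - 272*(-1)) = √(-5360 + 272) = √(-5088) = 4*I*√318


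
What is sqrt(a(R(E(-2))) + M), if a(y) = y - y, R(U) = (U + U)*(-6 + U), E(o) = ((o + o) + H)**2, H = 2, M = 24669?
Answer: 3*sqrt(2741) ≈ 157.06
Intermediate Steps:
E(o) = (2 + 2*o)**2 (E(o) = ((o + o) + 2)**2 = (2*o + 2)**2 = (2 + 2*o)**2)
R(U) = 2*U*(-6 + U) (R(U) = (2*U)*(-6 + U) = 2*U*(-6 + U))
a(y) = 0
sqrt(a(R(E(-2))) + M) = sqrt(0 + 24669) = sqrt(24669) = 3*sqrt(2741)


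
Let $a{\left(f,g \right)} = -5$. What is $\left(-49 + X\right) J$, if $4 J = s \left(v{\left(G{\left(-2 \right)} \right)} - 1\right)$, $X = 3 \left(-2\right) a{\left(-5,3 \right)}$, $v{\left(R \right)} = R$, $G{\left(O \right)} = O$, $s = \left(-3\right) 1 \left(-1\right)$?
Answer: $\frac{171}{4} \approx 42.75$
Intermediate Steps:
$s = 3$ ($s = \left(-3\right) \left(-1\right) = 3$)
$X = 30$ ($X = 3 \left(-2\right) \left(-5\right) = \left(-6\right) \left(-5\right) = 30$)
$J = - \frac{9}{4}$ ($J = \frac{3 \left(-2 - 1\right)}{4} = \frac{3 \left(-3\right)}{4} = \frac{1}{4} \left(-9\right) = - \frac{9}{4} \approx -2.25$)
$\left(-49 + X\right) J = \left(-49 + 30\right) \left(- \frac{9}{4}\right) = \left(-19\right) \left(- \frac{9}{4}\right) = \frac{171}{4}$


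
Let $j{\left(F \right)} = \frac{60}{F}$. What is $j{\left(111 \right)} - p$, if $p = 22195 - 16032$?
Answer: $- \frac{228011}{37} \approx -6162.5$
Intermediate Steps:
$p = 6163$ ($p = 22195 - 16032 = 6163$)
$j{\left(111 \right)} - p = \frac{60}{111} - 6163 = 60 \cdot \frac{1}{111} - 6163 = \frac{20}{37} - 6163 = - \frac{228011}{37}$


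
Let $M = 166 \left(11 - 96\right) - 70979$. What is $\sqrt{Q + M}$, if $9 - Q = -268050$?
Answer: $3 \sqrt{20330} \approx 427.75$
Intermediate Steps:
$Q = 268059$ ($Q = 9 - -268050 = 9 + 268050 = 268059$)
$M = -85089$ ($M = 166 \left(-85\right) - 70979 = -14110 - 70979 = -85089$)
$\sqrt{Q + M} = \sqrt{268059 - 85089} = \sqrt{182970} = 3 \sqrt{20330}$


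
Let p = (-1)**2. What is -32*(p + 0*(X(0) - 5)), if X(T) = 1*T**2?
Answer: -32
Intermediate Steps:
X(T) = T**2
p = 1
-32*(p + 0*(X(0) - 5)) = -32*(1 + 0*(0**2 - 5)) = -32*(1 + 0*(0 - 5)) = -32*(1 + 0*(-5)) = -32*(1 + 0) = -32*1 = -32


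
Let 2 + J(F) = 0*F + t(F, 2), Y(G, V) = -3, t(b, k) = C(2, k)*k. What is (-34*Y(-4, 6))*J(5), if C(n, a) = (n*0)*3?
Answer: -204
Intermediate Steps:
C(n, a) = 0 (C(n, a) = 0*3 = 0)
t(b, k) = 0 (t(b, k) = 0*k = 0)
J(F) = -2 (J(F) = -2 + (0*F + 0) = -2 + (0 + 0) = -2 + 0 = -2)
(-34*Y(-4, 6))*J(5) = -34*(-3)*(-2) = 102*(-2) = -204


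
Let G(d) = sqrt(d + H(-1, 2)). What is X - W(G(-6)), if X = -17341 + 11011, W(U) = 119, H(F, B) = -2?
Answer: -6449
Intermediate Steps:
G(d) = sqrt(-2 + d) (G(d) = sqrt(d - 2) = sqrt(-2 + d))
X = -6330
X - W(G(-6)) = -6330 - 1*119 = -6330 - 119 = -6449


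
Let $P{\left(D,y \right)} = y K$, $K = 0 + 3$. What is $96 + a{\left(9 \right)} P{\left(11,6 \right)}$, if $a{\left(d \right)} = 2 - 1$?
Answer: $114$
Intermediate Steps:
$a{\left(d \right)} = 1$ ($a{\left(d \right)} = 2 - 1 = 1$)
$K = 3$
$P{\left(D,y \right)} = 3 y$ ($P{\left(D,y \right)} = y 3 = 3 y$)
$96 + a{\left(9 \right)} P{\left(11,6 \right)} = 96 + 1 \cdot 3 \cdot 6 = 96 + 1 \cdot 18 = 96 + 18 = 114$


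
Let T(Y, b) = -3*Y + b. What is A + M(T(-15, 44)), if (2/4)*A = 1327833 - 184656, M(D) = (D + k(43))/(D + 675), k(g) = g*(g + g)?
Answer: 1746778243/764 ≈ 2.2864e+6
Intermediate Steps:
k(g) = 2*g**2 (k(g) = g*(2*g) = 2*g**2)
T(Y, b) = b - 3*Y
M(D) = (3698 + D)/(675 + D) (M(D) = (D + 2*43**2)/(D + 675) = (D + 2*1849)/(675 + D) = (D + 3698)/(675 + D) = (3698 + D)/(675 + D))
A = 2286354 (A = 2*(1327833 - 184656) = 2*1143177 = 2286354)
A + M(T(-15, 44)) = 2286354 + (3698 + (44 - 3*(-15)))/(675 + (44 - 3*(-15))) = 2286354 + (3698 + (44 + 45))/(675 + (44 + 45)) = 2286354 + (3698 + 89)/(675 + 89) = 2286354 + 3787/764 = 1746778243/764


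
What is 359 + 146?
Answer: 505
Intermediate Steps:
359 + 146 = 505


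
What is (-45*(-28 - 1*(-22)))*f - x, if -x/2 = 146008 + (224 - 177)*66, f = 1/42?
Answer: 2087585/7 ≈ 2.9823e+5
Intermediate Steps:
f = 1/42 ≈ 0.023810
x = -298220 (x = -2*(146008 + (224 - 177)*66) = -2*(146008 + 47*66) = -2*(146008 + 3102) = -2*149110 = -298220)
(-45*(-28 - 1*(-22)))*f - x = -45*(-28 - 1*(-22))*(1/42) - 1*(-298220) = -45*(-28 + 22)*(1/42) + 298220 = -45*(-6)*(1/42) + 298220 = 270*(1/42) + 298220 = 45/7 + 298220 = 2087585/7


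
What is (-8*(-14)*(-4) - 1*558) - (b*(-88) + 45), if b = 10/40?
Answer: -1029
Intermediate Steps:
b = ¼ (b = 10*(1/40) = ¼ ≈ 0.25000)
(-8*(-14)*(-4) - 1*558) - (b*(-88) + 45) = (-8*(-14)*(-4) - 1*558) - ((¼)*(-88) + 45) = (112*(-4) - 558) - (-22 + 45) = (-448 - 558) - 1*23 = -1006 - 23 = -1029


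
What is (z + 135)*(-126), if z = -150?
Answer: 1890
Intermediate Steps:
(z + 135)*(-126) = (-150 + 135)*(-126) = -15*(-126) = 1890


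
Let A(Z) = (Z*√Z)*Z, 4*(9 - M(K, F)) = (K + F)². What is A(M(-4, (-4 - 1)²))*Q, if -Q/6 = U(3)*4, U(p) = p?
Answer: -13286025*I*√5/4 ≈ -7.4271e+6*I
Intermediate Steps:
M(K, F) = 9 - (F + K)²/4 (M(K, F) = 9 - (K + F)²/4 = 9 - (F + K)²/4)
A(Z) = Z^(5/2) (A(Z) = Z^(3/2)*Z = Z^(5/2))
Q = -72 (Q = -18*4 = -6*12 = -72)
A(M(-4, (-4 - 1)²))*Q = (9 - ((-4 - 1)² - 4)²/4)^(5/2)*(-72) = (9 - ((-5)² - 4)²/4)^(5/2)*(-72) = (9 - (25 - 4)²/4)^(5/2)*(-72) = (9 - ¼*21²)^(5/2)*(-72) = (9 - ¼*441)^(5/2)*(-72) = (9 - 441/4)^(5/2)*(-72) = (-405/4)^(5/2)*(-72) = (1476225*I*√5/32)*(-72) = -13286025*I*√5/4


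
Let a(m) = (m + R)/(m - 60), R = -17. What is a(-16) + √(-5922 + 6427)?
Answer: 33/76 + √505 ≈ 22.906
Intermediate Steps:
a(m) = (-17 + m)/(-60 + m) (a(m) = (m - 17)/(m - 60) = (-17 + m)/(-60 + m))
a(-16) + √(-5922 + 6427) = (-17 - 16)/(-60 - 16) + √(-5922 + 6427) = -33/(-76) + √505 = -1/76*(-33) + √505 = 33/76 + √505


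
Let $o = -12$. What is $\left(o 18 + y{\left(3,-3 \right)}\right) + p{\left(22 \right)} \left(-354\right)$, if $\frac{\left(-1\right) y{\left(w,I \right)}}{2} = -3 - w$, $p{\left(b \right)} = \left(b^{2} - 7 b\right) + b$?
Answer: $-124812$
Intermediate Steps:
$p{\left(b \right)} = b^{2} - 6 b$
$y{\left(w,I \right)} = 6 + 2 w$ ($y{\left(w,I \right)} = - 2 \left(-3 - w\right) = 6 + 2 w$)
$\left(o 18 + y{\left(3,-3 \right)}\right) + p{\left(22 \right)} \left(-354\right) = \left(\left(-12\right) 18 + \left(6 + 2 \cdot 3\right)\right) + 22 \left(-6 + 22\right) \left(-354\right) = \left(-216 + \left(6 + 6\right)\right) + 22 \cdot 16 \left(-354\right) = \left(-216 + 12\right) + 352 \left(-354\right) = -204 - 124608 = -124812$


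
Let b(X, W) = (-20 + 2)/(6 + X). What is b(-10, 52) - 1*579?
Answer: -1149/2 ≈ -574.50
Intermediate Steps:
b(X, W) = -18/(6 + X)
b(-10, 52) - 1*579 = -18/(6 - 10) - 1*579 = -18/(-4) - 579 = -18*(-¼) - 579 = 9/2 - 579 = -1149/2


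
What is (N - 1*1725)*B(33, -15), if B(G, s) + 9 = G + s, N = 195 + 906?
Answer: -5616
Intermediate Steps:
N = 1101
B(G, s) = -9 + G + s (B(G, s) = -9 + (G + s) = -9 + G + s)
(N - 1*1725)*B(33, -15) = (1101 - 1*1725)*(-9 + 33 - 15) = (1101 - 1725)*9 = -624*9 = -5616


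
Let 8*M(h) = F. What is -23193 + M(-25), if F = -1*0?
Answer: -23193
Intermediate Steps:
F = 0
M(h) = 0 (M(h) = (1/8)*0 = 0)
-23193 + M(-25) = -23193 + 0 = -23193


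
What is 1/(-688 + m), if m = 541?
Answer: -1/147 ≈ -0.0068027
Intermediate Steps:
1/(-688 + m) = 1/(-688 + 541) = 1/(-147) = -1/147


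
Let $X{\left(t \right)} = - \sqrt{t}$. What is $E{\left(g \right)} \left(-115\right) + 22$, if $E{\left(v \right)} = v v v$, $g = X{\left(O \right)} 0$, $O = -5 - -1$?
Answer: $22$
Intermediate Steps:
$O = -4$ ($O = -5 + 1 = -4$)
$g = 0$ ($g = - \sqrt{-4} \cdot 0 = - 2 i 0 = 0$)
$E{\left(v \right)} = v^{3}$ ($E{\left(v \right)} = v^{2} v = v^{3}$)
$E{\left(g \right)} \left(-115\right) + 22 = 0^{3} \left(-115\right) + 22 = 0 \left(-115\right) + 22 = 0 + 22 = 22$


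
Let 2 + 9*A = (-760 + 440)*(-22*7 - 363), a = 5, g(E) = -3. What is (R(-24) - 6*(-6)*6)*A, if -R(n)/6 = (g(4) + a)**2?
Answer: 3529344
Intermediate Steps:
A = 18382 (A = -2/9 + ((-760 + 440)*(-22*7 - 363))/9 = -2/9 + (-320*(-154 - 363))/9 = -2/9 + (-320*(-517))/9 = -2/9 + (1/9)*165440 = -2/9 + 165440/9 = 18382)
R(n) = -24 (R(n) = -6*(-3 + 5)**2 = -6*2**2 = -6*4 = -24)
(R(-24) - 6*(-6)*6)*A = (-24 - 6*(-6)*6)*18382 = (-24 + 36*6)*18382 = (-24 + 216)*18382 = 192*18382 = 3529344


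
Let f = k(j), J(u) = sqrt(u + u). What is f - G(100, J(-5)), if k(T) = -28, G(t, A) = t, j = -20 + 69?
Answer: -128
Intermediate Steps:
J(u) = sqrt(2)*sqrt(u) (J(u) = sqrt(2*u) = sqrt(2)*sqrt(u))
j = 49
f = -28
f - G(100, J(-5)) = -28 - 1*100 = -28 - 100 = -128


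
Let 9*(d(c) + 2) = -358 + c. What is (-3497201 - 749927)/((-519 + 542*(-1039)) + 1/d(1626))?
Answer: 5308910000/704571241 ≈ 7.5350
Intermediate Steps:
d(c) = -376/9 + c/9 (d(c) = -2 + (-358 + c)/9 = -2 + (-358/9 + c/9) = -376/9 + c/9)
(-3497201 - 749927)/((-519 + 542*(-1039)) + 1/d(1626)) = (-3497201 - 749927)/((-519 + 542*(-1039)) + 1/(-376/9 + (⅑)*1626)) = -4247128/((-519 - 563138) + 1/(-376/9 + 542/3)) = -4247128/(-563657 + 1/(1250/9)) = -4247128/(-563657 + 9/1250) = -4247128/(-704571241/1250) = -4247128*(-1250/704571241) = 5308910000/704571241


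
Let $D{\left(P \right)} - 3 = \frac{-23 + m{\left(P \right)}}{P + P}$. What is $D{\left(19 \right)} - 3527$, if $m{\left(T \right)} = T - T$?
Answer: $- \frac{133935}{38} \approx -3524.6$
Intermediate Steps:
$m{\left(T \right)} = 0$
$D{\left(P \right)} = 3 - \frac{23}{2 P}$ ($D{\left(P \right)} = 3 + \frac{-23 + 0}{P + P} = 3 - \frac{23}{2 P}$)
$D{\left(19 \right)} - 3527 = \left(3 - \frac{23}{2 \cdot 19}\right) - 3527 = \left(3 - \frac{23}{38}\right) - 3527 = \frac{91}{38} - 3527 = - \frac{133935}{38}$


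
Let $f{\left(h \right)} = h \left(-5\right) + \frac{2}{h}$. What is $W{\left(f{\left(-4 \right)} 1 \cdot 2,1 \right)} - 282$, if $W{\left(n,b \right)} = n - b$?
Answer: $-244$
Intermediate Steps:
$f{\left(h \right)} = - 5 h + \frac{2}{h}$
$W{\left(f{\left(-4 \right)} 1 \cdot 2,1 \right)} - 282 = \left(\left(\left(-5\right) \left(-4\right) + \frac{2}{-4}\right) 1 \cdot 2 - 1\right) - 282 = \left(\left(20 + 2 \left(- \frac{1}{4}\right)\right) 1 \cdot 2 - 1\right) - 282 = \left(\left(20 - \frac{1}{2}\right) 1 \cdot 2 - 1\right) - 282 = \left(\frac{39}{2} \cdot 1 \cdot 2 - 1\right) - 282 = \left(\frac{39}{2} \cdot 2 - 1\right) - 282 = \left(39 - 1\right) - 282 = 38 - 282 = -244$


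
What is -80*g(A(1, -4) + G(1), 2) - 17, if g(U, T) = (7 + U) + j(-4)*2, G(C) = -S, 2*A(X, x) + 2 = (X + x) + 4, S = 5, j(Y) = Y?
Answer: 503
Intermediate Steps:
A(X, x) = 1 + X/2 + x/2 (A(X, x) = -1 + ((X + x) + 4)/2 = -1 + (4 + X + x)/2 = -1 + (2 + X/2 + x/2) = 1 + X/2 + x/2)
G(C) = -5 (G(C) = -1*5 = -5)
g(U, T) = -1 + U (g(U, T) = (7 + U) - 4*2 = (7 + U) - 8 = -1 + U)
-80*g(A(1, -4) + G(1), 2) - 17 = -80*(-1 + ((1 + (½)*1 + (½)*(-4)) - 5)) - 17 = -80*(-1 + ((1 + ½ - 2) - 5)) - 17 = -80*(-1 + (-½ - 5)) - 17 = -80*(-1 - 11/2) - 17 = -80*(-13/2) - 17 = 520 - 17 = 503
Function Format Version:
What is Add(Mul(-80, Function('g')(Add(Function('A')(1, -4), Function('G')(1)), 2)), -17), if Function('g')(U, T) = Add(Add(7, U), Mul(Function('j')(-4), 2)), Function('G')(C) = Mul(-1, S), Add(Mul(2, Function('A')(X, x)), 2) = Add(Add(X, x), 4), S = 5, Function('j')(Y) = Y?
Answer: 503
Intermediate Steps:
Function('A')(X, x) = Add(1, Mul(Rational(1, 2), X), Mul(Rational(1, 2), x)) (Function('A')(X, x) = Add(-1, Mul(Rational(1, 2), Add(Add(X, x), 4))) = Add(-1, Mul(Rational(1, 2), Add(4, X, x))) = Add(-1, Add(2, Mul(Rational(1, 2), X), Mul(Rational(1, 2), x))) = Add(1, Mul(Rational(1, 2), X), Mul(Rational(1, 2), x)))
Function('G')(C) = -5 (Function('G')(C) = Mul(-1, 5) = -5)
Function('g')(U, T) = Add(-1, U) (Function('g')(U, T) = Add(Add(7, U), Mul(-4, 2)) = Add(Add(7, U), -8) = Add(-1, U))
Add(Mul(-80, Function('g')(Add(Function('A')(1, -4), Function('G')(1)), 2)), -17) = Add(Mul(-80, Add(-1, Add(Add(1, Mul(Rational(1, 2), 1), Mul(Rational(1, 2), -4)), -5))), -17) = Add(Mul(-80, Add(-1, Add(Add(1, Rational(1, 2), -2), -5))), -17) = Add(Mul(-80, Add(-1, Add(Rational(-1, 2), -5))), -17) = Add(Mul(-80, Add(-1, Rational(-11, 2))), -17) = Add(Mul(-80, Rational(-13, 2)), -17) = Add(520, -17) = 503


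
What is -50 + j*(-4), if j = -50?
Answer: 150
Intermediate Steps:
-50 + j*(-4) = -50 - 50*(-4) = -50 + 200 = 150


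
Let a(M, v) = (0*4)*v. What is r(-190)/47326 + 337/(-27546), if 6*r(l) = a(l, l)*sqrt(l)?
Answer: -337/27546 ≈ -0.012234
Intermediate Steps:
a(M, v) = 0 (a(M, v) = 0*v = 0)
r(l) = 0 (r(l) = (0*sqrt(l))/6 = (1/6)*0 = 0)
r(-190)/47326 + 337/(-27546) = 0/47326 + 337/(-27546) = 0*(1/47326) + 337*(-1/27546) = 0 - 337/27546 = -337/27546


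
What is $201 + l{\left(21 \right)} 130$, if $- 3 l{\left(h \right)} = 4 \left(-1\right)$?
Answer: $\frac{1123}{3} \approx 374.33$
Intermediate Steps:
$l{\left(h \right)} = \frac{4}{3}$ ($l{\left(h \right)} = - \frac{4 \left(-1\right)}{3} = \left(- \frac{1}{3}\right) \left(-4\right) = \frac{4}{3}$)
$201 + l{\left(21 \right)} 130 = 201 + \frac{4}{3} \cdot 130 = 201 + \frac{520}{3} = \frac{1123}{3}$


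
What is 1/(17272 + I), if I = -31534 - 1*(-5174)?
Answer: -1/9088 ≈ -0.00011004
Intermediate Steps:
I = -26360 (I = -31534 + 5174 = -26360)
1/(17272 + I) = 1/(17272 - 26360) = 1/(-9088) = -1/9088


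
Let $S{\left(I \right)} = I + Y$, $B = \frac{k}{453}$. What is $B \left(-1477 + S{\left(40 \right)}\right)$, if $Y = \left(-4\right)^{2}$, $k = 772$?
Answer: $- \frac{1097012}{453} \approx -2421.7$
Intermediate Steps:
$B = \frac{772}{453} \approx 1.7042$
$Y = 16$
$S{\left(I \right)} = 16 + I$ ($S{\left(I \right)} = I + 16 = 16 + I$)
$B \left(-1477 + S{\left(40 \right)}\right) = \frac{772 \left(-1477 + \left(16 + 40\right)\right)}{453} = \frac{772 \left(-1477 + 56\right)}{453} = \frac{772}{453} \left(-1421\right) = - \frac{1097012}{453}$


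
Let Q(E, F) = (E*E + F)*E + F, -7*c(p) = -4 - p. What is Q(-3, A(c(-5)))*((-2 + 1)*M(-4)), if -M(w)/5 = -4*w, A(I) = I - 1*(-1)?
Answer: -16080/7 ≈ -2297.1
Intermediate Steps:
c(p) = 4/7 + p/7 (c(p) = -(-4 - p)/7 = 4/7 + p/7)
A(I) = 1 + I (A(I) = I + 1 = 1 + I)
M(w) = 20*w (M(w) = -(-20)*w = 20*w)
Q(E, F) = F + E*(F + E**2) (Q(E, F) = (E**2 + F)*E + F = (F + E**2)*E + F = E*(F + E**2) + F = F + E*(F + E**2))
Q(-3, A(c(-5)))*((-2 + 1)*M(-4)) = ((1 + (4/7 + (1/7)*(-5))) + (-3)**3 - 3*(1 + (4/7 + (1/7)*(-5))))*((-2 + 1)*(20*(-4))) = ((1 + (4/7 - 5/7)) - 27 - 3*(1 + (4/7 - 5/7)))*(-1*(-80)) = ((1 - 1/7) - 27 - 3*(1 - 1/7))*80 = (6/7 - 27 - 3*6/7)*80 = (6/7 - 27 - 18/7)*80 = -201/7*80 = -16080/7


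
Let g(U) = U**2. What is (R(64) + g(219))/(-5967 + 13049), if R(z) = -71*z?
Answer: 43417/7082 ≈ 6.1306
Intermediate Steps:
(R(64) + g(219))/(-5967 + 13049) = (-71*64 + 219**2)/(-5967 + 13049) = (-4544 + 47961)/7082 = 43417*(1/7082) = 43417/7082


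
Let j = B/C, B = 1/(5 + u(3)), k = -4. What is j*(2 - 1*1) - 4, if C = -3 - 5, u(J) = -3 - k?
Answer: -193/48 ≈ -4.0208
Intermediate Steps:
u(J) = 1 (u(J) = -3 - 1*(-4) = -3 + 4 = 1)
C = -8
B = ⅙ (B = 1/(5 + 1) = 1/6 = ⅙ ≈ 0.16667)
j = -1/48 (j = (⅙)/(-8) = -⅛*⅙ = -1/48 ≈ -0.020833)
j*(2 - 1*1) - 4 = -(2 - 1*1)/48 - 4 = -(2 - 1)/48 - 4 = -1/48*1 - 4 = -1/48 - 4 = -193/48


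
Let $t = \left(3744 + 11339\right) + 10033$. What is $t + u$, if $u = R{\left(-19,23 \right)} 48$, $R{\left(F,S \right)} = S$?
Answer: $26220$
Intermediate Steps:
$t = 25116$ ($t = 15083 + 10033 = 25116$)
$u = 1104$ ($u = 23 \cdot 48 = 1104$)
$t + u = 25116 + 1104 = 26220$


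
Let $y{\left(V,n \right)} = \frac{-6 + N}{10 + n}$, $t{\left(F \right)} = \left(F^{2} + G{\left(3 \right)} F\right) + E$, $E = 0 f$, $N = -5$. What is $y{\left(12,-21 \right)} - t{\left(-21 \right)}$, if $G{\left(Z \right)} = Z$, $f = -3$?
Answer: $-377$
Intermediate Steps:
$E = 0$ ($E = 0 \left(-3\right) = 0$)
$t{\left(F \right)} = F^{2} + 3 F$ ($t{\left(F \right)} = \left(F^{2} + 3 F\right) + 0 = F^{2} + 3 F$)
$y{\left(V,n \right)} = - \frac{11}{10 + n}$ ($y{\left(V,n \right)} = \frac{-6 - 5}{10 + n} = - \frac{11}{10 + n}$)
$y{\left(12,-21 \right)} - t{\left(-21 \right)} = - \frac{11}{10 - 21} - - 21 \left(3 - 21\right) = - \frac{11}{-11} - \left(-21\right) \left(-18\right) = \left(-11\right) \left(- \frac{1}{11}\right) - 378 = 1 - 378 = -377$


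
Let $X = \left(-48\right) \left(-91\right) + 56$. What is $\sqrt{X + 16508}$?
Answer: $2 \sqrt{5233} \approx 144.68$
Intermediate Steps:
$X = 4424$ ($X = 4368 + 56 = 4424$)
$\sqrt{X + 16508} = \sqrt{4424 + 16508} = \sqrt{20932} = 2 \sqrt{5233}$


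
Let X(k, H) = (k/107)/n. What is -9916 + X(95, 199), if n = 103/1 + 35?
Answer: -146419561/14766 ≈ -9916.0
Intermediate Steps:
n = 138 (n = 103*1 + 35 = 103 + 35 = 138)
X(k, H) = k/14766 (X(k, H) = (k/107)/138 = (k*(1/107))*(1/138) = (k/107)*(1/138) = k/14766)
-9916 + X(95, 199) = -9916 + (1/14766)*95 = -9916 + 95/14766 = -146419561/14766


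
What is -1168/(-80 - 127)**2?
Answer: -1168/42849 ≈ -0.027259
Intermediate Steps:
-1168/(-80 - 127)**2 = -1168/((-207)**2) = -1168/42849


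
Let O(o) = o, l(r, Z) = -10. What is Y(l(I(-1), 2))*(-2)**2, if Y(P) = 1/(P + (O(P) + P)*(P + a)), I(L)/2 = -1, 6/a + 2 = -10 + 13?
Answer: 2/35 ≈ 0.057143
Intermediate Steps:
a = 6 (a = 6/(-2 + (-10 + 13)) = 6/(-2 + 3) = 6/1 = 6*1 = 6)
I(L) = -2 (I(L) = 2*(-1) = -2)
Y(P) = 1/(P + 2*P*(6 + P)) (Y(P) = 1/(P + (P + P)*(P + 6)) = 1/(P + (2*P)*(6 + P)) = 1/(P + 2*P*(6 + P)))
Y(l(I(-1), 2))*(-2)**2 = (1/((-10)*(13 + 2*(-10))))*(-2)**2 = -1/(10*(13 - 20))*4 = -1/10/(-7)*4 = -1/10*(-1/7)*4 = (1/70)*4 = 2/35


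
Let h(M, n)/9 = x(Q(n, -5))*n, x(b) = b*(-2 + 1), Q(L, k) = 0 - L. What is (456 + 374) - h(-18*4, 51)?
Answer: -22579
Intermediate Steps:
Q(L, k) = -L
x(b) = -b (x(b) = b*(-1) = -b)
h(M, n) = 9*n² (h(M, n) = 9*((-(-1)*n)*n) = 9*(n*n) = 9*n²)
(456 + 374) - h(-18*4, 51) = (456 + 374) - 9*51² = 830 - 9*2601 = 830 - 1*23409 = 830 - 23409 = -22579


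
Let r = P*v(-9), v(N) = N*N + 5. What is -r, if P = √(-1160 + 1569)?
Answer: -86*√409 ≈ -1739.2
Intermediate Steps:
v(N) = 5 + N² (v(N) = N² + 5 = 5 + N²)
P = √409 ≈ 20.224
r = 86*√409 (r = √409*(5 + (-9)²) = √409*(5 + 81) = √409*86 = 86*√409 ≈ 1739.2)
-r = -86*√409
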